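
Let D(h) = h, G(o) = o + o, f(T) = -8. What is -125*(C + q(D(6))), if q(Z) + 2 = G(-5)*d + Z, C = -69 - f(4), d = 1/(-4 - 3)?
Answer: 48625/7 ≈ 6946.4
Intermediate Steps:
d = -⅐ (d = 1/(-7) = -⅐ ≈ -0.14286)
G(o) = 2*o
C = -61 (C = -69 - 1*(-8) = -69 + 8 = -61)
q(Z) = -4/7 + Z (q(Z) = -2 + ((2*(-5))*(-⅐) + Z) = -2 + (-10*(-⅐) + Z) = -2 + (10/7 + Z) = -4/7 + Z)
-125*(C + q(D(6))) = -125*(-61 + (-4/7 + 6)) = -125*(-61 + 38/7) = -125*(-389/7) = 48625/7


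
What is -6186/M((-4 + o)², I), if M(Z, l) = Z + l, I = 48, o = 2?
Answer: -3093/26 ≈ -118.96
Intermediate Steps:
-6186/M((-4 + o)², I) = -6186/((-4 + 2)² + 48) = -6186/((-2)² + 48) = -6186/(4 + 48) = -6186/52 = -6186*1/52 = -3093/26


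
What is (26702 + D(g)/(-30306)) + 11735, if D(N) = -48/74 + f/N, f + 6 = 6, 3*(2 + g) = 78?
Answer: 7183375623/186887 ≈ 38437.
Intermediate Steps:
g = 24 (g = -2 + (⅓)*78 = -2 + 26 = 24)
f = 0 (f = -6 + 6 = 0)
D(N) = -24/37 (D(N) = -48/74 + 0/N = -48*1/74 + 0 = -24/37 + 0 = -24/37)
(26702 + D(g)/(-30306)) + 11735 = (26702 - 24/37/(-30306)) + 11735 = (26702 - 24/37*(-1/30306)) + 11735 = (26702 + 4/186887) + 11735 = 4990256678/186887 + 11735 = 7183375623/186887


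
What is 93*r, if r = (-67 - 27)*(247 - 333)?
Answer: 751812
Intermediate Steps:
r = 8084 (r = -94*(-86) = 8084)
93*r = 93*8084 = 751812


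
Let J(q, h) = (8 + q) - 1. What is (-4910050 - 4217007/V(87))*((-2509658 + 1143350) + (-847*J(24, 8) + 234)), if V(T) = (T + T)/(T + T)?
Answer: 12707884399867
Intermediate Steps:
V(T) = 1 (V(T) = (2*T)/((2*T)) = (2*T)*(1/(2*T)) = 1)
J(q, h) = 7 + q
(-4910050 - 4217007/V(87))*((-2509658 + 1143350) + (-847*J(24, 8) + 234)) = (-4910050 - 4217007/1)*((-2509658 + 1143350) + (-847*(7 + 24) + 234)) = (-4910050 - 4217007*1)*(-1366308 + (-847*31 + 234)) = (-4910050 - 4217007)*(-1366308 + (-26257 + 234)) = -9127057*(-1366308 - 26023) = -9127057*(-1392331) = 12707884399867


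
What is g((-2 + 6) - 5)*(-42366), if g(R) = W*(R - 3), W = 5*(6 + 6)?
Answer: 10167840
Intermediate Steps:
W = 60 (W = 5*12 = 60)
g(R) = -180 + 60*R (g(R) = 60*(R - 3) = 60*(-3 + R) = -180 + 60*R)
g((-2 + 6) - 5)*(-42366) = (-180 + 60*((-2 + 6) - 5))*(-42366) = (-180 + 60*(4 - 5))*(-42366) = (-180 + 60*(-1))*(-42366) = (-180 - 60)*(-42366) = -240*(-42366) = 10167840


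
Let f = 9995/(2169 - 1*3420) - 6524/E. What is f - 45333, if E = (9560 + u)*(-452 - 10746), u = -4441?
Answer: -1625713081740656/35855262531 ≈ -45341.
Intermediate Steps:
E = -57322562 (E = (9560 - 4441)*(-452 - 10746) = 5119*(-11198) = -57322562)
f = -286465422833/35855262531 (f = 9995/(2169 - 1*3420) - 6524/(-57322562) = 9995/(2169 - 3420) - 6524*(-1/57322562) = 9995/(-1251) + 3262/28661281 = 9995*(-1/1251) + 3262/28661281 = -9995/1251 + 3262/28661281 = -286465422833/35855262531 ≈ -7.9895)
f - 45333 = -286465422833/35855262531 - 45333 = -1625713081740656/35855262531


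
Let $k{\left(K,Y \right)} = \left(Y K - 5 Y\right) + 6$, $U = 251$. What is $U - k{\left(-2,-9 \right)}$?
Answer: $182$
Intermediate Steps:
$k{\left(K,Y \right)} = 6 - 5 Y + K Y$ ($k{\left(K,Y \right)} = \left(K Y - 5 Y\right) + 6 = \left(- 5 Y + K Y\right) + 6 = 6 - 5 Y + K Y$)
$U - k{\left(-2,-9 \right)} = 251 - \left(6 - -45 - -18\right) = 251 - \left(6 + 45 + 18\right) = 251 - 69 = 182$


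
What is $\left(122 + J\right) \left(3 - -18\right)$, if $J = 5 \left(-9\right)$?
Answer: $1617$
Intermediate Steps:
$J = -45$
$\left(122 + J\right) \left(3 - -18\right) = \left(122 - 45\right) \left(3 - -18\right) = 77 \left(3 + 18\right) = 77 \cdot 21 = 1617$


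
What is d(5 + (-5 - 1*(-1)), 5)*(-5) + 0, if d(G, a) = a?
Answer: -25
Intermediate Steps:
d(5 + (-5 - 1*(-1)), 5)*(-5) + 0 = 5*(-5) + 0 = -25 + 0 = -25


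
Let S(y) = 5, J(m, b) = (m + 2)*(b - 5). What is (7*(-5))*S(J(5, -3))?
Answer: -175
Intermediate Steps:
J(m, b) = (-5 + b)*(2 + m) (J(m, b) = (2 + m)*(-5 + b) = (-5 + b)*(2 + m))
(7*(-5))*S(J(5, -3)) = (7*(-5))*5 = -35*5 = -175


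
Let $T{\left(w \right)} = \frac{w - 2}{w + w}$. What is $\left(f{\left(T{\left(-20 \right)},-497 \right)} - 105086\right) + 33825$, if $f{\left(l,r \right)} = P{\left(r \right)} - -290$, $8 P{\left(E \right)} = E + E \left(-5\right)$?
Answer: $- \frac{141445}{2} \approx -70723.0$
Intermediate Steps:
$P{\left(E \right)} = - \frac{E}{2}$ ($P{\left(E \right)} = \frac{E + E \left(-5\right)}{8} = \frac{E - 5 E}{8} = \frac{\left(-4\right) E}{8} = - \frac{E}{2}$)
$T{\left(w \right)} = \frac{-2 + w}{2 w}$
$f{\left(l,r \right)} = 290 - \frac{r}{2}$ ($f{\left(l,r \right)} = - \frac{r}{2} - -290 = - \frac{r}{2} + 290 = 290 - \frac{r}{2}$)
$\left(f{\left(T{\left(-20 \right)},-497 \right)} - 105086\right) + 33825 = \left(\left(290 - - \frac{497}{2}\right) - 105086\right) + 33825 = \left(\left(290 + \frac{497}{2}\right) - 105086\right) + 33825 = \left(\frac{1077}{2} - 105086\right) + 33825 = - \frac{209095}{2} + 33825 = - \frac{141445}{2}$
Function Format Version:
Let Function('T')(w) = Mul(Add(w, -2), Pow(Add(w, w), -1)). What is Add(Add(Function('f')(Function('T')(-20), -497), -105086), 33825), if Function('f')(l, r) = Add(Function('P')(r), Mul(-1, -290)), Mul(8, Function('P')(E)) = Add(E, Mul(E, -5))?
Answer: Rational(-141445, 2) ≈ -70723.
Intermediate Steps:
Function('P')(E) = Mul(Rational(-1, 2), E) (Function('P')(E) = Mul(Rational(1, 8), Add(E, Mul(E, -5))) = Mul(Rational(1, 8), Add(E, Mul(-5, E))) = Mul(Rational(1, 8), Mul(-4, E)) = Mul(Rational(-1, 2), E))
Function('T')(w) = Mul(Rational(1, 2), Pow(w, -1), Add(-2, w)) (Function('T')(w) = Mul(Add(-2, w), Pow(Mul(2, w), -1)) = Mul(Add(-2, w), Mul(Rational(1, 2), Pow(w, -1))) = Mul(Rational(1, 2), Pow(w, -1), Add(-2, w)))
Function('f')(l, r) = Add(290, Mul(Rational(-1, 2), r)) (Function('f')(l, r) = Add(Mul(Rational(-1, 2), r), Mul(-1, -290)) = Add(Mul(Rational(-1, 2), r), 290) = Add(290, Mul(Rational(-1, 2), r)))
Add(Add(Function('f')(Function('T')(-20), -497), -105086), 33825) = Add(Add(Add(290, Mul(Rational(-1, 2), -497)), -105086), 33825) = Add(Add(Add(290, Rational(497, 2)), -105086), 33825) = Add(Add(Rational(1077, 2), -105086), 33825) = Add(Rational(-209095, 2), 33825) = Rational(-141445, 2)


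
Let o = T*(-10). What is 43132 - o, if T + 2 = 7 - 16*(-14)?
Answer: 45422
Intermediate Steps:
T = 229 (T = -2 + (7 - 16*(-14)) = -2 + (7 + 224) = -2 + 231 = 229)
o = -2290 (o = 229*(-10) = -2290)
43132 - o = 43132 - 1*(-2290) = 43132 + 2290 = 45422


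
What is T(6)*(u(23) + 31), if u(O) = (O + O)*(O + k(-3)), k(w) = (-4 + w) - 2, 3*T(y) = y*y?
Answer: 8100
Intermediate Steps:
T(y) = y²/3 (T(y) = (y*y)/3 = y²/3)
k(w) = -6 + w
u(O) = 2*O*(-9 + O) (u(O) = (O + O)*(O + (-6 - 3)) = (2*O)*(O - 9) = (2*O)*(-9 + O) = 2*O*(-9 + O))
T(6)*(u(23) + 31) = ((⅓)*6²)*(2*23*(-9 + 23) + 31) = ((⅓)*36)*(2*23*14 + 31) = 12*(644 + 31) = 12*675 = 8100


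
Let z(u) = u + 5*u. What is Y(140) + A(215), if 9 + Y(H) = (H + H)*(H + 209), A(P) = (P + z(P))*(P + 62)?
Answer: 514596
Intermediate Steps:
z(u) = 6*u
A(P) = 7*P*(62 + P) (A(P) = (P + 6*P)*(P + 62) = (7*P)*(62 + P) = 7*P*(62 + P))
Y(H) = -9 + 2*H*(209 + H) (Y(H) = -9 + (H + H)*(H + 209) = -9 + (2*H)*(209 + H) = -9 + 2*H*(209 + H))
Y(140) + A(215) = (-9 + 2*140**2 + 418*140) + 7*215*(62 + 215) = (-9 + 2*19600 + 58520) + 7*215*277 = (-9 + 39200 + 58520) + 416885 = 97711 + 416885 = 514596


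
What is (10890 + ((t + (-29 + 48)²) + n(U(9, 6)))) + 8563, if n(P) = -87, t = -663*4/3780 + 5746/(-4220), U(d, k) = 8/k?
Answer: 2622035849/132930 ≈ 19725.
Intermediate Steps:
t = -274261/132930 (t = -2652*1/3780 + 5746*(-1/4220) = -221/315 - 2873/2110 = -274261/132930 ≈ -2.0632)
(10890 + ((t + (-29 + 48)²) + n(U(9, 6)))) + 8563 = (10890 + ((-274261/132930 + (-29 + 48)²) - 87)) + 8563 = (10890 + ((-274261/132930 + 19²) - 87)) + 8563 = (10890 + ((-274261/132930 + 361) - 87)) + 8563 = (10890 + (47713469/132930 - 87)) + 8563 = (10890 + 36148559/132930) + 8563 = 1483756259/132930 + 8563 = 2622035849/132930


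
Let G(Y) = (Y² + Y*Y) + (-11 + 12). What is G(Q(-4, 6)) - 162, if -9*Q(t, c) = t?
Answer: -13009/81 ≈ -160.60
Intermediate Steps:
Q(t, c) = -t/9
G(Y) = 1 + 2*Y² (G(Y) = (Y² + Y²) + 1 = 2*Y² + 1 = 1 + 2*Y²)
G(Q(-4, 6)) - 162 = (1 + 2*(-⅑*(-4))²) - 162 = (1 + 2*(4/9)²) - 162 = (1 + 2*(16/81)) - 162 = (1 + 32/81) - 162 = 113/81 - 162 = -13009/81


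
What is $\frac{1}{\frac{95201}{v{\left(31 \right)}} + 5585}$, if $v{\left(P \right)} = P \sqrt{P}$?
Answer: $\frac{173135}{957527934} - \frac{3071 \sqrt{31}}{957527934} \approx 0.00016296$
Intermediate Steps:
$v{\left(P \right)} = P^{\frac{3}{2}}$
$\frac{1}{\frac{95201}{v{\left(31 \right)}} + 5585} = \frac{1}{\frac{95201}{31^{\frac{3}{2}}} + 5585} = \frac{1}{\frac{95201}{31 \sqrt{31}} + 5585} = \frac{1}{95201 \frac{\sqrt{31}}{961} + 5585} = \frac{1}{\frac{3071 \sqrt{31}}{31} + 5585} = \frac{1}{5585 + \frac{3071 \sqrt{31}}{31}}$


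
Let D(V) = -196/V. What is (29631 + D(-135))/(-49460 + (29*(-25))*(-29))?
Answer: -33061/31725 ≈ -1.0421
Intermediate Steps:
(29631 + D(-135))/(-49460 + (29*(-25))*(-29)) = (29631 - 196/(-135))/(-49460 + (29*(-25))*(-29)) = (29631 - 196*(-1/135))/(-49460 - 725*(-29)) = (29631 + 196/135)/(-49460 + 21025) = (4000381/135)/(-28435) = (4000381/135)*(-1/28435) = -33061/31725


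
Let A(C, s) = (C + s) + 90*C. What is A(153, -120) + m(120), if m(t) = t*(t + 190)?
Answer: 51003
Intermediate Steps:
A(C, s) = s + 91*C
m(t) = t*(190 + t)
A(153, -120) + m(120) = (-120 + 91*153) + 120*(190 + 120) = (-120 + 13923) + 120*310 = 13803 + 37200 = 51003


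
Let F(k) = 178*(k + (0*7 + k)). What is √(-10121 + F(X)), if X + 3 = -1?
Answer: I*√11545 ≈ 107.45*I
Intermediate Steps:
X = -4 (X = -3 - 1 = -4)
F(k) = 356*k (F(k) = 178*(k + (0 + k)) = 178*(k + k) = 178*(2*k) = 356*k)
√(-10121 + F(X)) = √(-10121 + 356*(-4)) = √(-10121 - 1424) = √(-11545) = I*√11545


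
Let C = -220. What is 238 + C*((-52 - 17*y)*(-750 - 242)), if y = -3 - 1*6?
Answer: 22042478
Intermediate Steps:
y = -9 (y = -3 - 6 = -9)
238 + C*((-52 - 17*y)*(-750 - 242)) = 238 - 220*(-52 - 17*(-9))*(-750 - 242) = 238 - 220*(-52 + 153)*(-992) = 238 - 22220*(-992) = 238 - 220*(-100192) = 238 + 22042240 = 22042478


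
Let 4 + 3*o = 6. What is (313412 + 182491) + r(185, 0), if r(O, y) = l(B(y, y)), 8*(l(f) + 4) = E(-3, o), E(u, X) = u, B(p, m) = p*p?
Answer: 3967189/8 ≈ 4.9590e+5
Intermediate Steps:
B(p, m) = p**2
o = 2/3 (o = -4/3 + (1/3)*6 = -4/3 + 2 = 2/3 ≈ 0.66667)
l(f) = -35/8 (l(f) = -4 + (1/8)*(-3) = -4 - 3/8 = -35/8)
r(O, y) = -35/8
(313412 + 182491) + r(185, 0) = (313412 + 182491) - 35/8 = 495903 - 35/8 = 3967189/8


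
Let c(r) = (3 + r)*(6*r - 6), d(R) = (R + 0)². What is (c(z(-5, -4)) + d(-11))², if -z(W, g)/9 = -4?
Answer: 69072721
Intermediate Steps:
z(W, g) = 36 (z(W, g) = -9*(-4) = 36)
d(R) = R²
c(r) = (-6 + 6*r)*(3 + r) (c(r) = (3 + r)*(-6 + 6*r) = (-6 + 6*r)*(3 + r))
(c(z(-5, -4)) + d(-11))² = ((-18 + 6*36² + 12*36) + (-11)²)² = ((-18 + 6*1296 + 432) + 121)² = ((-18 + 7776 + 432) + 121)² = (8190 + 121)² = 8311² = 69072721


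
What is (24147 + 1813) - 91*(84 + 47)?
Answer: 14039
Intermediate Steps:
(24147 + 1813) - 91*(84 + 47) = 25960 - 91*131 = 25960 - 11921 = 14039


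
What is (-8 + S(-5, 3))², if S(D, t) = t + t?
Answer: 4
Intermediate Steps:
S(D, t) = 2*t
(-8 + S(-5, 3))² = (-8 + 2*3)² = (-8 + 6)² = (-2)² = 4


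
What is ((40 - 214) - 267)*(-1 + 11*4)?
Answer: -18963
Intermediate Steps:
((40 - 214) - 267)*(-1 + 11*4) = (-174 - 267)*(-1 + 44) = -441*43 = -18963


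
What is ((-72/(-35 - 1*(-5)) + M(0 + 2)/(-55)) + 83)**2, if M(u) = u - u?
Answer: 182329/25 ≈ 7293.2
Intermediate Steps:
M(u) = 0
((-72/(-35 - 1*(-5)) + M(0 + 2)/(-55)) + 83)**2 = ((-72/(-35 - 1*(-5)) + 0/(-55)) + 83)**2 = ((-72/(-35 + 5) + 0*(-1/55)) + 83)**2 = ((-72/(-30) + 0) + 83)**2 = ((-72*(-1/30) + 0) + 83)**2 = ((12/5 + 0) + 83)**2 = (12/5 + 83)**2 = (427/5)**2 = 182329/25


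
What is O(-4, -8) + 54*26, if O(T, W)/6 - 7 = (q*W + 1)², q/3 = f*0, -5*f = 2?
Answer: 1452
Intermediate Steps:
f = -⅖ (f = -⅕*2 = -⅖ ≈ -0.40000)
q = 0 (q = 3*(-⅖*0) = 3*0 = 0)
O(T, W) = 48 (O(T, W) = 42 + 6*(0*W + 1)² = 42 + 6*(0 + 1)² = 42 + 6*1² = 42 + 6*1 = 42 + 6 = 48)
O(-4, -8) + 54*26 = 48 + 54*26 = 48 + 1404 = 1452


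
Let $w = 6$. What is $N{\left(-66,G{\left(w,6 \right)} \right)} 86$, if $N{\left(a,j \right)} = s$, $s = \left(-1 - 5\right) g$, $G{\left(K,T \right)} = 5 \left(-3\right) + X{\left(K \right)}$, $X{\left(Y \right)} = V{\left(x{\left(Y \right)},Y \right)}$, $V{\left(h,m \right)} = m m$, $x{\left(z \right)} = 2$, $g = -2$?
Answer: $1032$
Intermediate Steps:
$V{\left(h,m \right)} = m^{2}$
$X{\left(Y \right)} = Y^{2}$
$G{\left(K,T \right)} = -15 + K^{2}$ ($G{\left(K,T \right)} = 5 \left(-3\right) + K^{2} = -15 + K^{2}$)
$s = 12$ ($s = \left(-1 - 5\right) \left(-2\right) = \left(-6\right) \left(-2\right) = 12$)
$N{\left(a,j \right)} = 12$
$N{\left(-66,G{\left(w,6 \right)} \right)} 86 = 12 \cdot 86 = 1032$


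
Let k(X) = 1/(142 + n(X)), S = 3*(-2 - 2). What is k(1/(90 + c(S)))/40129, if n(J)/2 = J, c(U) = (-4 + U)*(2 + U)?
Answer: 125/712329879 ≈ 1.7548e-7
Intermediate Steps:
S = -12 (S = 3*(-4) = -12)
n(J) = 2*J
k(X) = 1/(142 + 2*X)
k(1/(90 + c(S)))/40129 = (1/(2*(71 + 1/(90 + (-8 + (-12)² - 2*(-12))))))/40129 = (1/(2*(71 + 1/(90 + (-8 + 144 + 24)))))*(1/40129) = (1/(2*(71 + 1/(90 + 160))))*(1/40129) = (1/(2*(71 + 1/250)))*(1/40129) = (1/(2*(17751/250)))*(1/40129) = ((½)*(250/17751))*(1/40129) = (125/17751)*(1/40129) = 125/712329879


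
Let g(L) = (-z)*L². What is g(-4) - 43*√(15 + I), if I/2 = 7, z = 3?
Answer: -48 - 43*√29 ≈ -279.56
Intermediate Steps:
I = 14 (I = 2*7 = 14)
g(L) = -3*L² (g(L) = (-1*3)*L² = -3*L²)
g(-4) - 43*√(15 + I) = -3*(-4)² - 43*√(15 + 14) = -3*16 - 43*√29 = -48 - 43*√29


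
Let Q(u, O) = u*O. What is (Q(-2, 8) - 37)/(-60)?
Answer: 53/60 ≈ 0.88333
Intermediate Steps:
Q(u, O) = O*u
(Q(-2, 8) - 37)/(-60) = (8*(-2) - 37)/(-60) = (-16 - 37)*(-1/60) = -53*(-1/60) = 53/60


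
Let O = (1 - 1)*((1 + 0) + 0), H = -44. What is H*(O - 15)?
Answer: 660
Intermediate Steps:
O = 0 (O = 0*(1 + 0) = 0*1 = 0)
H*(O - 15) = -44*(0 - 15) = -44*(-15) = 660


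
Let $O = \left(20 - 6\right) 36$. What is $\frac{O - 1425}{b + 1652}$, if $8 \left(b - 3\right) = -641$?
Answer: $- \frac{7368}{12599} \approx -0.58481$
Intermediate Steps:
$O = 504$ ($O = 14 \cdot 36 = 504$)
$b = - \frac{617}{8}$ ($b = 3 + \frac{1}{8} \left(-641\right) = 3 - \frac{641}{8} = - \frac{617}{8} \approx -77.125$)
$\frac{O - 1425}{b + 1652} = \frac{504 - 1425}{- \frac{617}{8} + 1652} = - \frac{921}{\frac{12599}{8}} = \left(-921\right) \frac{8}{12599} = - \frac{7368}{12599}$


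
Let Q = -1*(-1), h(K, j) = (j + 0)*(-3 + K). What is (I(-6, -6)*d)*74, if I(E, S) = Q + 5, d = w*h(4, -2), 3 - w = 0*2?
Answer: -2664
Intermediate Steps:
h(K, j) = j*(-3 + K)
w = 3 (w = 3 - 0*2 = 3 - 1*0 = 3 + 0 = 3)
Q = 1
d = -6 (d = 3*(-2*(-3 + 4)) = 3*(-2*1) = 3*(-2) = -6)
I(E, S) = 6 (I(E, S) = 1 + 5 = 6)
(I(-6, -6)*d)*74 = (6*(-6))*74 = -36*74 = -2664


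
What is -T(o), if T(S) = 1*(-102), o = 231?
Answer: 102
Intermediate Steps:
T(S) = -102
-T(o) = -1*(-102) = 102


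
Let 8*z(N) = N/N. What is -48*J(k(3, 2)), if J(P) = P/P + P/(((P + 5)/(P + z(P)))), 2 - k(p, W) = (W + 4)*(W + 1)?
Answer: 11664/11 ≈ 1060.4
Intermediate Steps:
k(p, W) = 2 - (1 + W)*(4 + W) (k(p, W) = 2 - (W + 4)*(W + 1) = 2 - (4 + W)*(1 + W) = 2 - (1 + W)*(4 + W))
z(N) = ⅛ (z(N) = (N/N)/8 = (⅛)*1 = ⅛)
J(P) = 1 + P*(⅛ + P)/(5 + P) (J(P) = P/P + P/(((P + 5)/(P + ⅛))) = 1 + P/(((5 + P)/(⅛ + P))) = 1 + P*((⅛ + P)/(5 + P)) = 1 + P*(⅛ + P)/(5 + P))
-48*J(k(3, 2)) = -48*(5 + (-2 - 1*2² - 5*2)² + 9*(-2 - 1*2² - 5*2)/8)/(5 + (-2 - 1*2² - 5*2)) = -48*(5 + (-2 - 1*4 - 10)² + 9*(-2 - 1*4 - 10)/8)/(5 + (-2 - 1*4 - 10)) = -48*(5 + (-2 - 4 - 10)² + 9*(-2 - 4 - 10)/8)/(5 + (-2 - 4 - 10)) = -48*(5 + (-16)² + (9/8)*(-16))/(5 - 16) = -48*(5 + 256 - 18)/(-11) = -(-48)*243/11 = -48*(-243/11) = 11664/11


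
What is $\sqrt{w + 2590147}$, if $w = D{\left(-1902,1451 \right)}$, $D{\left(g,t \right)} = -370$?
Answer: $3 \sqrt{287753} \approx 1609.3$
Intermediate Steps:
$w = -370$
$\sqrt{w + 2590147} = \sqrt{-370 + 2590147} = \sqrt{2589777} = 3 \sqrt{287753}$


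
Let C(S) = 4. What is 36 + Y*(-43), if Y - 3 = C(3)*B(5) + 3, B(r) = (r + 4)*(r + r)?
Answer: -15702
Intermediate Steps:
B(r) = 2*r*(4 + r) (B(r) = (4 + r)*(2*r) = 2*r*(4 + r))
Y = 366 (Y = 3 + (4*(2*5*(4 + 5)) + 3) = 3 + (4*(2*5*9) + 3) = 3 + (4*90 + 3) = 3 + (360 + 3) = 3 + 363 = 366)
36 + Y*(-43) = 36 + 366*(-43) = 36 - 15738 = -15702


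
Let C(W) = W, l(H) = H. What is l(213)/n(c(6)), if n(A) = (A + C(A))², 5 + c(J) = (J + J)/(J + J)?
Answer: 213/64 ≈ 3.3281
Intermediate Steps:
c(J) = -4 (c(J) = -5 + (J + J)/(J + J) = -5 + (2*J)/((2*J)) = -5 + (2*J)*(1/(2*J)) = -5 + 1 = -4)
n(A) = 4*A² (n(A) = (A + A)² = (2*A)² = 4*A²)
l(213)/n(c(6)) = 213/((4*(-4)²)) = 213/((4*16)) = 213/64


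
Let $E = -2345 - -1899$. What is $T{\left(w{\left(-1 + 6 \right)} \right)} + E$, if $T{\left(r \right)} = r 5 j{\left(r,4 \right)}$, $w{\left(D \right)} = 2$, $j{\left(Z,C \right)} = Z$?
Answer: $-426$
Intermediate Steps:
$T{\left(r \right)} = 5 r^{2}$ ($T{\left(r \right)} = r 5 r = 5 r r = 5 r^{2}$)
$E = -446$ ($E = -2345 + 1899 = -446$)
$T{\left(w{\left(-1 + 6 \right)} \right)} + E = 5 \cdot 2^{2} - 446 = 5 \cdot 4 - 446 = 20 - 446 = -426$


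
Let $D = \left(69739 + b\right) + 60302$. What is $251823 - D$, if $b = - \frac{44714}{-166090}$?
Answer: $\frac{10113363833}{83045} \approx 1.2178 \cdot 10^{5}$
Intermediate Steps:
$b = \frac{22357}{83045}$ ($b = \left(-44714\right) \left(- \frac{1}{166090}\right) = \frac{22357}{83045} \approx 0.26922$)
$D = \frac{10799277202}{83045}$ ($D = \left(69739 + \frac{22357}{83045}\right) + 60302 = \frac{5791497612}{83045} + 60302 = \frac{10799277202}{83045} \approx 1.3004 \cdot 10^{5}$)
$251823 - D = 251823 - \frac{10799277202}{83045} = \frac{10113363833}{83045}$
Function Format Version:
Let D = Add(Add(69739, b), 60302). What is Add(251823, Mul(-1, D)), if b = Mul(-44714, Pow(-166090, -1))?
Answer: Rational(10113363833, 83045) ≈ 1.2178e+5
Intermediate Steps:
b = Rational(22357, 83045) (b = Mul(-44714, Rational(-1, 166090)) = Rational(22357, 83045) ≈ 0.26922)
D = Rational(10799277202, 83045) (D = Add(Add(69739, Rational(22357, 83045)), 60302) = Add(Rational(5791497612, 83045), 60302) = Rational(10799277202, 83045) ≈ 1.3004e+5)
Add(251823, Mul(-1, D)) = Add(251823, Mul(-1, Rational(10799277202, 83045))) = Add(251823, Rational(-10799277202, 83045)) = Rational(10113363833, 83045)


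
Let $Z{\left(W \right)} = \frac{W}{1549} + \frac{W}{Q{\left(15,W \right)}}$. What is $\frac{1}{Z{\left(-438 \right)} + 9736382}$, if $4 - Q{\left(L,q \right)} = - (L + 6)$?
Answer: $\frac{38725}{377040703538} \approx 1.0271 \cdot 10^{-7}$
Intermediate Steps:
$Q{\left(L,q \right)} = 10 + L$ ($Q{\left(L,q \right)} = 4 - - (L + 6) = 4 - - (6 + L) = 4 - \left(-6 - L\right) = 4 + \left(6 + L\right) = 10 + L$)
$Z{\left(W \right)} = \frac{1574 W}{38725}$ ($Z{\left(W \right)} = \frac{W}{1549} + \frac{W}{10 + 15} = W \frac{1}{1549} + \frac{W}{25} = \frac{W}{1549} + W \frac{1}{25} = \frac{W}{1549} + \frac{W}{25} = \frac{1574 W}{38725}$)
$\frac{1}{Z{\left(-438 \right)} + 9736382} = \frac{1}{\frac{1574}{38725} \left(-438\right) + 9736382} = \frac{1}{- \frac{689412}{38725} + 9736382} = \frac{1}{\frac{377040703538}{38725}} = \frac{38725}{377040703538}$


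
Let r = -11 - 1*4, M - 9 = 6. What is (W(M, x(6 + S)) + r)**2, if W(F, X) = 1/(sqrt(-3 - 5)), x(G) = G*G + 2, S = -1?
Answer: (60 + I*sqrt(2))**2/16 ≈ 224.88 + 10.607*I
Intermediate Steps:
M = 15 (M = 9 + 6 = 15)
r = -15 (r = -11 - 4 = -15)
x(G) = 2 + G**2 (x(G) = G**2 + 2 = 2 + G**2)
W(F, X) = -I*sqrt(2)/4 (W(F, X) = 1/(sqrt(-8)) = 1/(2*I*sqrt(2)) = -I*sqrt(2)/4)
(W(M, x(6 + S)) + r)**2 = (-I*sqrt(2)/4 - 15)**2 = (-15 - I*sqrt(2)/4)**2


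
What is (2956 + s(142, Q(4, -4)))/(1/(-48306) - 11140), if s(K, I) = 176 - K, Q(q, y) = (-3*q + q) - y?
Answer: -144434940/538128841 ≈ -0.26840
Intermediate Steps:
Q(q, y) = -y - 2*q (Q(q, y) = -2*q - y = -y - 2*q)
(2956 + s(142, Q(4, -4)))/(1/(-48306) - 11140) = (2956 + (176 - 1*142))/(1/(-48306) - 11140) = (2956 + (176 - 142))/(-1/48306 - 11140) = (2956 + 34)/(-538128841/48306) = 2990*(-48306/538128841) = -144434940/538128841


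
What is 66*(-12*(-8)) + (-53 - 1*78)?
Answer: 6205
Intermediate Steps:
66*(-12*(-8)) + (-53 - 1*78) = 66*96 + (-53 - 78) = 6336 - 131 = 6205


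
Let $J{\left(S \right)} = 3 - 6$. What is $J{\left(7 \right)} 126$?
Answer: $-378$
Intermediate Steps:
$J{\left(S \right)} = -3$ ($J{\left(S \right)} = 3 - 6 = -3$)
$J{\left(7 \right)} 126 = \left(-3\right) 126 = -378$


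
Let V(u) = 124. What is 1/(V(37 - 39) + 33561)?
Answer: 1/33685 ≈ 2.9687e-5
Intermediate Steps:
1/(V(37 - 39) + 33561) = 1/(124 + 33561) = 1/33685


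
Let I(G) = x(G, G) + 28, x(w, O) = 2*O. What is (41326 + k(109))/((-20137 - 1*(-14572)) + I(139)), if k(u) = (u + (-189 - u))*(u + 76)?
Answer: -6361/5259 ≈ -1.2095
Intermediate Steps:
k(u) = -14364 - 189*u (k(u) = -189*(76 + u) = -14364 - 189*u)
I(G) = 28 + 2*G (I(G) = 2*G + 28 = 28 + 2*G)
(41326 + k(109))/((-20137 - 1*(-14572)) + I(139)) = (41326 + (-14364 - 189*109))/((-20137 - 1*(-14572)) + (28 + 2*139)) = (41326 + (-14364 - 20601))/((-20137 + 14572) + (28 + 278)) = (41326 - 34965)/(-5565 + 306) = 6361/(-5259) = 6361*(-1/5259) = -6361/5259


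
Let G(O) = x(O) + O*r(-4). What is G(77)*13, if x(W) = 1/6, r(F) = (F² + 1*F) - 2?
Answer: 60073/6 ≈ 10012.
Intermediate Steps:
r(F) = -2 + F + F² (r(F) = (F² + F) - 2 = (F + F²) - 2 = -2 + F + F²)
x(W) = ⅙
G(O) = ⅙ + 10*O (G(O) = ⅙ + O*(-2 - 4 + (-4)²) = ⅙ + O*(-2 - 4 + 16) = ⅙ + O*10 = ⅙ + 10*O)
G(77)*13 = (⅙ + 10*77)*13 = (⅙ + 770)*13 = (4621/6)*13 = 60073/6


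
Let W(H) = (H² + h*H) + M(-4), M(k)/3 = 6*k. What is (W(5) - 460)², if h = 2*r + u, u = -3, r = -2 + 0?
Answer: 293764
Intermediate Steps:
r = -2
M(k) = 18*k (M(k) = 3*(6*k) = 18*k)
h = -7 (h = 2*(-2) - 3 = -4 - 3 = -7)
W(H) = -72 + H² - 7*H (W(H) = (H² - 7*H) + 18*(-4) = (H² - 7*H) - 72 = -72 + H² - 7*H)
(W(5) - 460)² = ((-72 + 5² - 7*5) - 460)² = ((-72 + 25 - 35) - 460)² = (-82 - 460)² = (-542)² = 293764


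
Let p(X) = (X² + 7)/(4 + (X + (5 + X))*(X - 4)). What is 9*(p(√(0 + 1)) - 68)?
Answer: -10476/17 ≈ -616.24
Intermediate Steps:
p(X) = (7 + X²)/(4 + (-4 + X)*(5 + 2*X)) (p(X) = (7 + X²)/(4 + (5 + 2*X)*(-4 + X)) = (7 + X²)/(4 + (-4 + X)*(5 + 2*X)))
9*(p(√(0 + 1)) - 68) = 9*((7 + (√(0 + 1))²)/(-16 - 3*√(0 + 1) + 2*(√(0 + 1))²) - 68) = 9*((7 + (√1)²)/(-16 - 3*√1 + 2*(√1)²) - 68) = 9*((7 + 1²)/(-16 - 3*1 + 2*1²) - 68) = 9*((7 + 1)/(-16 - 3 + 2*1) - 68) = 9*(8/(-16 - 3 + 2) - 68) = 9*(8/(-17) - 68) = 9*(-1/17*8 - 68) = 9*(-8/17 - 68) = 9*(-1164/17) = -10476/17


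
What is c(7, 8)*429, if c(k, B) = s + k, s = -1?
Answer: 2574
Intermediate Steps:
c(k, B) = -1 + k
c(7, 8)*429 = (-1 + 7)*429 = 6*429 = 2574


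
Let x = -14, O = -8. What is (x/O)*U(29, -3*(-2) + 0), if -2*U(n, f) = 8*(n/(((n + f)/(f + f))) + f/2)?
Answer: -453/5 ≈ -90.600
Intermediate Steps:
U(n, f) = -2*f - 8*f*n/(f + n) (U(n, f) = -4*(n/(((n + f)/(f + f))) + f/2) = -4*(n/(((f + n)/((2*f)))) + f*(1/2)) = -4*(n/(((f + n)*(1/(2*f)))) + f/2) = -4*(n/(((f + n)/(2*f))) + f/2) = -4*(n*(2*f/(f + n)) + f/2) = -4*(2*f*n/(f + n) + f/2) = -4*(f/2 + 2*f*n/(f + n)) = -(4*f + 16*f*n/(f + n))/2 = -2*f - 8*f*n/(f + n))
(x/O)*U(29, -3*(-2) + 0) = (-14/(-8))*(-2*(-3*(-2) + 0)*((-3*(-2) + 0) + 5*29)/((-3*(-2) + 0) + 29)) = (-14*(-1/8))*(-2*(6 + 0)*((6 + 0) + 145)/((6 + 0) + 29)) = 7*(-2*6*(6 + 145)/(6 + 29))/4 = 7*(-2*6*151/35)/4 = 7*(-2*6*1/35*151)/4 = (7/4)*(-1812/35) = -453/5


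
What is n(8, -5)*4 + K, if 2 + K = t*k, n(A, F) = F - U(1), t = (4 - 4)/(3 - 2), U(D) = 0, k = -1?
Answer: -22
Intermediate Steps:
t = 0 (t = 0/1 = 0*1 = 0)
n(A, F) = F (n(A, F) = F - 1*0 = F + 0 = F)
K = -2 (K = -2 + 0*(-1) = -2 + 0 = -2)
n(8, -5)*4 + K = -5*4 - 2 = -20 - 2 = -22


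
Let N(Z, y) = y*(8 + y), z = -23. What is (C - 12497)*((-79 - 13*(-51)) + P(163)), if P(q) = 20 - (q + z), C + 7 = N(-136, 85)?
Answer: -2133936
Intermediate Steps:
C = 7898 (C = -7 + 85*(8 + 85) = -7 + 85*93 = -7 + 7905 = 7898)
P(q) = 43 - q (P(q) = 20 - (q - 23) = 20 - (-23 + q) = 20 + (23 - q) = 43 - q)
(C - 12497)*((-79 - 13*(-51)) + P(163)) = (7898 - 12497)*((-79 - 13*(-51)) + (43 - 1*163)) = -4599*((-79 + 663) + (43 - 163)) = -4599*(584 - 120) = -4599*464 = -2133936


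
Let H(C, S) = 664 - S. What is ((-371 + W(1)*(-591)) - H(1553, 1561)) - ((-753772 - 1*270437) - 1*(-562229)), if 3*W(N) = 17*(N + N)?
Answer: 455808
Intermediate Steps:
W(N) = 34*N/3 (W(N) = (17*(N + N))/3 = (17*(2*N))/3 = (34*N)/3 = 34*N/3)
((-371 + W(1)*(-591)) - H(1553, 1561)) - ((-753772 - 1*270437) - 1*(-562229)) = ((-371 + ((34/3)*1)*(-591)) - (664 - 1*1561)) - ((-753772 - 1*270437) - 1*(-562229)) = ((-371 + (34/3)*(-591)) - (664 - 1561)) - ((-753772 - 270437) + 562229) = ((-371 - 6698) - 1*(-897)) - (-1024209 + 562229) = (-7069 + 897) - 1*(-461980) = -6172 + 461980 = 455808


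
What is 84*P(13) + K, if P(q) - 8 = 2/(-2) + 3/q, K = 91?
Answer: 9079/13 ≈ 698.38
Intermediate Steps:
P(q) = 7 + 3/q (P(q) = 8 + (2/(-2) + 3/q) = 8 + (2*(-½) + 3/q) = 8 + (-1 + 3/q) = 7 + 3/q)
84*P(13) + K = 84*(7 + 3/13) + 91 = 84*(94/13) + 91 = 7896/13 + 91 = 9079/13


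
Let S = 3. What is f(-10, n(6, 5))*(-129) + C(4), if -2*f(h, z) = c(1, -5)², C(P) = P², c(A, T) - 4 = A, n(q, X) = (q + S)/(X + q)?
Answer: 3257/2 ≈ 1628.5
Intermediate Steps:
n(q, X) = (3 + q)/(X + q) (n(q, X) = (q + 3)/(X + q) = (3 + q)/(X + q))
c(A, T) = 4 + A
f(h, z) = -25/2 (f(h, z) = -(4 + 1)²/2 = -½*5² = -½*25 = -25/2)
f(-10, n(6, 5))*(-129) + C(4) = -25/2*(-129) + 4² = 3225/2 + 16 = 3257/2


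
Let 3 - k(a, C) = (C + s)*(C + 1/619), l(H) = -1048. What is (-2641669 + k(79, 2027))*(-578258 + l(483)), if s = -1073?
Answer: 1640703739043460/619 ≈ 2.6506e+12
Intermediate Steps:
k(a, C) = 3 - (-1073 + C)*(1/619 + C) (k(a, C) = 3 - (C - 1073)*(C + 1/619) = 3 - (-1073 + C)*(C + 1/619) = 3 - (-1073 + C)*(1/619 + C))
(-2641669 + k(79, 2027))*(-578258 + l(483)) = (-2641669 + (2930/619 - 1*2027² + (664186/619)*2027))*(-578258 - 1048) = (-2641669 + (2930/619 - 1*4108729 + 1346305022/619))*(-579306) = (-2641669 + (2930/619 - 4108729 + 1346305022/619))*(-579306) = (-2641669 - 1196995299/619)*(-579306) = -2832188410/619*(-579306) = 1640703739043460/619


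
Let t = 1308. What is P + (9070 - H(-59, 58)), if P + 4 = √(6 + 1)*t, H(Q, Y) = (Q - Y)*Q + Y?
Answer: 2105 + 1308*√7 ≈ 5565.6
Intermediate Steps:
H(Q, Y) = Y + Q*(Q - Y) (H(Q, Y) = Q*(Q - Y) + Y = Y + Q*(Q - Y))
P = -4 + 1308*√7 (P = -4 + √(6 + 1)*1308 = -4 + √7*1308 = -4 + 1308*√7 ≈ 3456.6)
P + (9070 - H(-59, 58)) = (-4 + 1308*√7) + (9070 - (58 + (-59)² - 1*(-59)*58)) = (-4 + 1308*√7) + (9070 - (58 + 3481 + 3422)) = (-4 + 1308*√7) + (9070 - 1*6961) = (-4 + 1308*√7) + (9070 - 6961) = (-4 + 1308*√7) + 2109 = 2105 + 1308*√7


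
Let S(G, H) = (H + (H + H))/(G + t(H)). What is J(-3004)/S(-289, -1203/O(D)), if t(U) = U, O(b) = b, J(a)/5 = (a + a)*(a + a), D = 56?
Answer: 3138011323840/3609 ≈ 8.6950e+8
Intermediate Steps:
J(a) = 20*a**2 (J(a) = 5*((a + a)*(a + a)) = 5*((2*a)*(2*a)) = 5*(4*a**2) = 20*a**2)
S(G, H) = 3*H/(G + H) (S(G, H) = (H + (H + H))/(G + H) = (H + 2*H)/(G + H) = (3*H)/(G + H) = 3*H/(G + H))
J(-3004)/S(-289, -1203/O(D)) = (20*(-3004)**2)/((3*(-1203/56)/(-289 - 1203/56))) = (20*9024016)/((3*(-1203*1/56)/(-289 - 1203*1/56))) = 180480320/((3*(-1203/56)/(-289 - 1203/56))) = 180480320/((3*(-1203/56)/(-17387/56))) = 180480320/((3*(-1203/56)*(-56/17387))) = 180480320/(3609/17387) = 180480320*(17387/3609) = 3138011323840/3609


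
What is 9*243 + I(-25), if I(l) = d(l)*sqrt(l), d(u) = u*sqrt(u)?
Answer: 2812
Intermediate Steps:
d(u) = u**(3/2)
I(l) = l**2 (I(l) = l**(3/2)*sqrt(l) = l**2)
9*243 + I(-25) = 9*243 + (-25)**2 = 2187 + 625 = 2812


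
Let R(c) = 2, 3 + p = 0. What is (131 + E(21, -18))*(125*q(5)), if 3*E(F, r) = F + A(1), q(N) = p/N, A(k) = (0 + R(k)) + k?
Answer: -10425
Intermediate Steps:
p = -3 (p = -3 + 0 = -3)
A(k) = 2 + k (A(k) = (0 + 2) + k = 2 + k)
q(N) = -3/N
E(F, r) = 1 + F/3 (E(F, r) = (F + (2 + 1))/3 = (F + 3)/3 = (3 + F)/3 = 1 + F/3)
(131 + E(21, -18))*(125*q(5)) = (131 + (1 + (⅓)*21))*(125*(-3/5)) = (131 + (1 + 7))*(125*(-3*⅕)) = (131 + 8)*(125*(-⅗)) = 139*(-75) = -10425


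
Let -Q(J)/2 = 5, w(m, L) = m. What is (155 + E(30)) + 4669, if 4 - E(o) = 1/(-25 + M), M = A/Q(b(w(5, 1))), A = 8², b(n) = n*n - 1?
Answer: 758001/157 ≈ 4828.0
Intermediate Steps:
b(n) = -1 + n² (b(n) = n² - 1 = -1 + n²)
Q(J) = -10 (Q(J) = -2*5 = -10)
A = 64
M = -32/5 (M = 64/(-10) = 64*(-⅒) = -32/5 ≈ -6.4000)
E(o) = 633/157 (E(o) = 4 - 1/(-25 - 32/5) = 4 - 1/(-157/5) = 4 - 1*(-5/157) = 4 + 5/157 = 633/157)
(155 + E(30)) + 4669 = (155 + 633/157) + 4669 = 24968/157 + 4669 = 758001/157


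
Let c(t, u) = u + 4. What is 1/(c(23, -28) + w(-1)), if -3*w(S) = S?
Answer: -3/71 ≈ -0.042253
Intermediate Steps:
w(S) = -S/3
c(t, u) = 4 + u
1/(c(23, -28) + w(-1)) = 1/((4 - 28) - 1/3*(-1)) = 1/(-24 + 1/3) = 1/(-71/3) = -3/71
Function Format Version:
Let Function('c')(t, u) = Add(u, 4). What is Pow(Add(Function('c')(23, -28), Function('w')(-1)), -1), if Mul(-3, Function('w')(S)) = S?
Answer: Rational(-3, 71) ≈ -0.042253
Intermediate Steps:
Function('w')(S) = Mul(Rational(-1, 3), S)
Function('c')(t, u) = Add(4, u)
Pow(Add(Function('c')(23, -28), Function('w')(-1)), -1) = Pow(Add(Add(4, -28), Mul(Rational(-1, 3), -1)), -1) = Pow(Add(-24, Rational(1, 3)), -1) = Pow(Rational(-71, 3), -1) = Rational(-3, 71)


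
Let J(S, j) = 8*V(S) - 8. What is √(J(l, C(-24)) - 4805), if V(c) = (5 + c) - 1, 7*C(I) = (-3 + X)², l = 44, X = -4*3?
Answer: I*√4429 ≈ 66.551*I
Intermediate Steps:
X = -12
C(I) = 225/7 (C(I) = (-3 - 12)²/7 = (⅐)*(-15)² = (⅐)*225 = 225/7)
V(c) = 4 + c
J(S, j) = 24 + 8*S (J(S, j) = 8*(4 + S) - 8 = (32 + 8*S) - 8 = 24 + 8*S)
√(J(l, C(-24)) - 4805) = √((24 + 8*44) - 4805) = √((24 + 352) - 4805) = √(376 - 4805) = √(-4429) = I*√4429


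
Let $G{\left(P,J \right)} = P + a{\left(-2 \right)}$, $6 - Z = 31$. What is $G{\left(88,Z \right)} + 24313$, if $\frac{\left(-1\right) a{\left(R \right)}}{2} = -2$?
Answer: $24405$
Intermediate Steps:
$Z = -25$ ($Z = 6 - 31 = -25$)
$a{\left(R \right)} = 4$ ($a{\left(R \right)} = \left(-2\right) \left(-2\right) = 4$)
$G{\left(P,J \right)} = 4 + P$ ($G{\left(P,J \right)} = P + 4 = 4 + P$)
$G{\left(88,Z \right)} + 24313 = \left(4 + 88\right) + 24313 = 92 + 24313 = 24405$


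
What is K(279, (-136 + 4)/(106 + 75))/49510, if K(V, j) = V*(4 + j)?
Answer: 82584/4480655 ≈ 0.018431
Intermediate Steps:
K(279, (-136 + 4)/(106 + 75))/49510 = (279*(4 + (-136 + 4)/(106 + 75)))/49510 = (279*(4 - 132/181))*(1/49510) = (279*(592/181))*(1/49510) = (165168/181)*(1/49510) = 82584/4480655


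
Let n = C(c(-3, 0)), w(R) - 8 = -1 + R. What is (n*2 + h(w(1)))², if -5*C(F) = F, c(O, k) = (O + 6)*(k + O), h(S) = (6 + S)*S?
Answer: 334084/25 ≈ 13363.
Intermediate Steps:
w(R) = 7 + R (w(R) = 8 + (-1 + R) = 7 + R)
h(S) = S*(6 + S)
c(O, k) = (6 + O)*(O + k)
C(F) = -F/5
n = 9/5 (n = -((-3)² + 6*(-3) + 6*0 - 3*0)/5 = -(9 - 18 + 0 + 0)/5 = -⅕*(-9) = 9/5 ≈ 1.8000)
(n*2 + h(w(1)))² = ((9/5)*2 + (7 + 1)*(6 + (7 + 1)))² = (18/5 + 8*(6 + 8))² = (18/5 + 8*14)² = (18/5 + 112)² = (578/5)² = 334084/25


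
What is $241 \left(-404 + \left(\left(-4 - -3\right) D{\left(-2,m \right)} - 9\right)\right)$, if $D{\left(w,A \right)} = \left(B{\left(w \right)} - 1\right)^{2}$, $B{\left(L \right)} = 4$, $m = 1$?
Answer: $-101702$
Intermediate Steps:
$D{\left(w,A \right)} = 9$ ($D{\left(w,A \right)} = \left(4 - 1\right)^{2} = 3^{2} = 9$)
$241 \left(-404 + \left(\left(-4 - -3\right) D{\left(-2,m \right)} - 9\right)\right) = 241 \left(-404 + \left(\left(-4 - -3\right) 9 - 9\right)\right) = 241 \left(-404 + \left(\left(-4 + 3\right) 9 - 9\right)\right) = 241 \left(-404 - 18\right) = 241 \left(-422\right) = -101702$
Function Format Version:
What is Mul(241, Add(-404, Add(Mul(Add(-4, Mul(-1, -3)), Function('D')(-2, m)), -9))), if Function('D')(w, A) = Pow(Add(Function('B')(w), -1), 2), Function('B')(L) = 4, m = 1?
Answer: -101702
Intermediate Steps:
Function('D')(w, A) = 9 (Function('D')(w, A) = Pow(Add(4, -1), 2) = Pow(3, 2) = 9)
Mul(241, Add(-404, Add(Mul(Add(-4, Mul(-1, -3)), Function('D')(-2, m)), -9))) = Mul(241, Add(-404, Add(Mul(Add(-4, Mul(-1, -3)), 9), -9))) = Mul(241, Add(-404, Add(Mul(Add(-4, 3), 9), -9))) = Mul(241, Add(-404, Add(Mul(-1, 9), -9))) = Mul(241, Add(-404, Add(-9, -9))) = Mul(241, Add(-404, -18)) = Mul(241, -422) = -101702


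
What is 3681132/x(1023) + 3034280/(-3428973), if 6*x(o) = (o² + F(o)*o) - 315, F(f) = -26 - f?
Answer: -25272225000752/30761316783 ≈ -821.56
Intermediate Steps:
x(o) = -105/2 + o²/6 + o*(-26 - o)/6 (x(o) = ((o² + (-26 - o)*o) - 315)/6 = ((o² + o*(-26 - o)) - 315)/6 = (-315 + o² + o*(-26 - o))/6 = -105/2 + o²/6 + o*(-26 - o)/6)
3681132/x(1023) + 3034280/(-3428973) = 3681132/(-105/2 - 13/3*1023) + 3034280/(-3428973) = 3681132/(-105/2 - 4433) + 3034280*(-1/3428973) = 3681132/(-8971/2) - 3034280/3428973 = 3681132*(-2/8971) - 3034280/3428973 = -7362264/8971 - 3034280/3428973 = -25272225000752/30761316783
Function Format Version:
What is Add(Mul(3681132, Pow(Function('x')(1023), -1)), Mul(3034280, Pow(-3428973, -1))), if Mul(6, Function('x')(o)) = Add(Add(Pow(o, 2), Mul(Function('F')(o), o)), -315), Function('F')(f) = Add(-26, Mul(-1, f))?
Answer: Rational(-25272225000752, 30761316783) ≈ -821.56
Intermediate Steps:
Function('x')(o) = Add(Rational(-105, 2), Mul(Rational(1, 6), Pow(o, 2)), Mul(Rational(1, 6), o, Add(-26, Mul(-1, o)))) (Function('x')(o) = Mul(Rational(1, 6), Add(Add(Pow(o, 2), Mul(Add(-26, Mul(-1, o)), o)), -315)) = Mul(Rational(1, 6), Add(Add(Pow(o, 2), Mul(o, Add(-26, Mul(-1, o)))), -315)) = Mul(Rational(1, 6), Add(-315, Pow(o, 2), Mul(o, Add(-26, Mul(-1, o))))) = Add(Rational(-105, 2), Mul(Rational(1, 6), Pow(o, 2)), Mul(Rational(1, 6), o, Add(-26, Mul(-1, o)))))
Add(Mul(3681132, Pow(Function('x')(1023), -1)), Mul(3034280, Pow(-3428973, -1))) = Add(Mul(3681132, Pow(Add(Rational(-105, 2), Mul(Rational(-13, 3), 1023)), -1)), Mul(3034280, Pow(-3428973, -1))) = Add(Mul(3681132, Pow(Add(Rational(-105, 2), -4433), -1)), Mul(3034280, Rational(-1, 3428973))) = Add(Mul(3681132, Pow(Rational(-8971, 2), -1)), Rational(-3034280, 3428973)) = Add(Mul(3681132, Rational(-2, 8971)), Rational(-3034280, 3428973)) = Add(Rational(-7362264, 8971), Rational(-3034280, 3428973)) = Rational(-25272225000752, 30761316783)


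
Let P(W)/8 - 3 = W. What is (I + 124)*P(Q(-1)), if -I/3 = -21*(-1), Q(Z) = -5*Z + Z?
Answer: 3416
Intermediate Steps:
Q(Z) = -4*Z
P(W) = 24 + 8*W
I = -63 (I = -(-63)*(-1) = -3*21 = -63)
(I + 124)*P(Q(-1)) = (-63 + 124)*(24 + 8*(-4*(-1))) = 61*(24 + 8*4) = 61*(24 + 32) = 61*56 = 3416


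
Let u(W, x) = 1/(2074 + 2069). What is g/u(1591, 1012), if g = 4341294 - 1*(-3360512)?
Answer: 31908582258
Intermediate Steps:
u(W, x) = 1/4143
g = 7701806 (g = 4341294 + 3360512 = 7701806)
g/u(1591, 1012) = 7701806/(1/4143) = 7701806*4143 = 31908582258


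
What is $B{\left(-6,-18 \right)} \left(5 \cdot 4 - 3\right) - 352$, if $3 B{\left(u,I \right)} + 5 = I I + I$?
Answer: $\frac{4061}{3} \approx 1353.7$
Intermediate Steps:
$B{\left(u,I \right)} = - \frac{5}{3} + \frac{I}{3} + \frac{I^{2}}{3}$ ($B{\left(u,I \right)} = - \frac{5}{3} + \frac{I I + I}{3} = - \frac{5}{3} + \frac{I^{2} + I}{3} = - \frac{5}{3} + \frac{I + I^{2}}{3} = - \frac{5}{3} + \left(\frac{I}{3} + \frac{I^{2}}{3}\right) = - \frac{5}{3} + \frac{I}{3} + \frac{I^{2}}{3}$)
$B{\left(-6,-18 \right)} \left(5 \cdot 4 - 3\right) - 352 = \left(- \frac{5}{3} + \frac{1}{3} \left(-18\right) + \frac{\left(-18\right)^{2}}{3}\right) \left(5 \cdot 4 - 3\right) - 352 = \left(- \frac{5}{3} - 6 + \frac{1}{3} \cdot 324\right) \left(20 - 3\right) - 352 = \left(- \frac{5}{3} - 6 + 108\right) 17 - 352 = \frac{301}{3} \cdot 17 - 352 = \frac{5117}{3} - 352 = \frac{4061}{3}$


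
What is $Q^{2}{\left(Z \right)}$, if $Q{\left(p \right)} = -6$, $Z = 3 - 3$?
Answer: $36$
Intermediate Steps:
$Z = 0$
$Q^{2}{\left(Z \right)} = \left(-6\right)^{2} = 36$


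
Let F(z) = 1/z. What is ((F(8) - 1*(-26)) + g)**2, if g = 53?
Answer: 400689/64 ≈ 6260.8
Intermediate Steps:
((F(8) - 1*(-26)) + g)**2 = ((1/8 - 1*(-26)) + 53)**2 = ((1/8 + 26) + 53)**2 = (209/8 + 53)**2 = (633/8)**2 = 400689/64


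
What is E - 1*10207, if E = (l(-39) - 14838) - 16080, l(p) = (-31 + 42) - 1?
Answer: -41115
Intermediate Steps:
l(p) = 10 (l(p) = 11 - 1 = 10)
E = -30908 (E = (10 - 14838) - 16080 = -14828 - 16080 = -30908)
E - 1*10207 = -30908 - 1*10207 = -30908 - 10207 = -41115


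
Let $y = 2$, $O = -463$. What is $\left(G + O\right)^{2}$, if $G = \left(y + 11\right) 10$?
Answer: $110889$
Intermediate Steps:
$G = 130$ ($G = \left(2 + 11\right) 10 = 13 \cdot 10 = 130$)
$\left(G + O\right)^{2} = \left(130 - 463\right)^{2} = \left(-333\right)^{2} = 110889$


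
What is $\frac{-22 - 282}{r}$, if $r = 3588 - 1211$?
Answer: $- \frac{304}{2377} \approx -0.12789$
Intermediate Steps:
$r = 2377$ ($r = 3588 - 1211 = 2377$)
$\frac{-22 - 282}{r} = \frac{-22 - 282}{2377} = \left(-22 - 282\right) \frac{1}{2377} = \left(-304\right) \frac{1}{2377} = - \frac{304}{2377}$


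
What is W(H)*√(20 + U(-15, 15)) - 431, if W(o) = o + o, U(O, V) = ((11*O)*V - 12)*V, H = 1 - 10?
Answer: -431 - 18*I*√37285 ≈ -431.0 - 3475.7*I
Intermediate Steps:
H = -9
U(O, V) = V*(-12 + 11*O*V) (U(O, V) = (11*O*V - 12)*V = (-12 + 11*O*V)*V = V*(-12 + 11*O*V))
W(o) = 2*o
W(H)*√(20 + U(-15, 15)) - 431 = (2*(-9))*√(20 + 15*(-12 + 11*(-15)*15)) - 431 = -18*√(20 + 15*(-12 - 2475)) - 431 = -18*√(20 + 15*(-2487)) - 431 = -18*√(20 - 37305) - 431 = -18*I*√37285 - 431 = -431 - 18*I*√37285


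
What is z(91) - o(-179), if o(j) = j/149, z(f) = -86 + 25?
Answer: -8910/149 ≈ -59.799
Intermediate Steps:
z(f) = -61
o(j) = j/149 (o(j) = j*(1/149) = j/149)
z(91) - o(-179) = -61 - (-179)/149 = -61 - 1*(-179/149) = -61 + 179/149 = -8910/149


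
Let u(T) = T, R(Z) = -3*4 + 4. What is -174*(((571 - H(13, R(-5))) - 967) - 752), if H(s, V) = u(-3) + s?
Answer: 201492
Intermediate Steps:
R(Z) = -8 (R(Z) = -12 + 4 = -8)
H(s, V) = -3 + s
-174*(((571 - H(13, R(-5))) - 967) - 752) = -174*(((571 - (-3 + 13)) - 967) - 752) = -174*(((571 - 1*10) - 967) - 752) = -174*(((571 - 10) - 967) - 752) = -174*((561 - 967) - 752) = -174*(-406 - 752) = -174*(-1158) = 201492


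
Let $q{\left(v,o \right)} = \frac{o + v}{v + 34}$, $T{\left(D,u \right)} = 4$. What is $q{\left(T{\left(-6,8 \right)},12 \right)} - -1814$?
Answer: $\frac{34474}{19} \approx 1814.4$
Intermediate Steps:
$q{\left(v,o \right)} = \frac{o + v}{34 + v}$
$q{\left(T{\left(-6,8 \right)},12 \right)} - -1814 = \frac{12 + 4}{34 + 4} - -1814 = \frac{1}{38} \cdot 16 + 1814 = \frac{8}{19} + 1814 = \frac{34474}{19}$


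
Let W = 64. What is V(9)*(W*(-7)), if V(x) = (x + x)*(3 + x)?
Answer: -96768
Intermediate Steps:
V(x) = 2*x*(3 + x) (V(x) = (2*x)*(3 + x) = 2*x*(3 + x))
V(9)*(W*(-7)) = (2*9*(3 + 9))*(64*(-7)) = (2*9*12)*(-448) = 216*(-448) = -96768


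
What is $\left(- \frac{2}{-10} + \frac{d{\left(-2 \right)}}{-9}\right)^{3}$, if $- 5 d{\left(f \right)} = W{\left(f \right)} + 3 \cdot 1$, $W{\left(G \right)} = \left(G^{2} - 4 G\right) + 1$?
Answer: $\frac{125}{729} \approx 0.17147$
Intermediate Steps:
$W{\left(G \right)} = 1 + G^{2} - 4 G$
$d{\left(f \right)} = - \frac{4}{5} - \frac{f^{2}}{5} + \frac{4 f}{5}$ ($d{\left(f \right)} = - \frac{\left(1 + f^{2} - 4 f\right) + 3 \cdot 1}{5} = - \frac{\left(1 + f^{2} - 4 f\right) + 3}{5} = - \frac{4 + f^{2} - 4 f}{5} = - \frac{4}{5} - \frac{f^{2}}{5} + \frac{4 f}{5}$)
$\left(- \frac{2}{-10} + \frac{d{\left(-2 \right)}}{-9}\right)^{3} = \left(- \frac{2}{-10} + \frac{- \frac{4}{5} - \frac{\left(-2\right)^{2}}{5} + \frac{4}{5} \left(-2\right)}{-9}\right)^{3} = \left(\left(-2\right) \left(- \frac{1}{10}\right) + \left(- \frac{4}{5} - \frac{4}{5} - \frac{8}{5}\right) \left(- \frac{1}{9}\right)\right)^{3} = \left(\frac{1}{5} + \left(- \frac{4}{5} - \frac{4}{5} - \frac{8}{5}\right) \left(- \frac{1}{9}\right)\right)^{3} = \left(\frac{1}{5} - - \frac{16}{45}\right)^{3} = \left(\frac{1}{5} + \frac{16}{45}\right)^{3} = \left(\frac{5}{9}\right)^{3} = \frac{125}{729}$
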